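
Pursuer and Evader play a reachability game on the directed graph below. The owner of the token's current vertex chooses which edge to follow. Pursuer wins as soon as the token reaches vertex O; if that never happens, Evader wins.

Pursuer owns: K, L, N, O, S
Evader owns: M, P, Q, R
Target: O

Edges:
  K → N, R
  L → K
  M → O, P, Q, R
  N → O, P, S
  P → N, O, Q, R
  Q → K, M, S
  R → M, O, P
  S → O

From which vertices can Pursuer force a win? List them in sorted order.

K, L, N, O, S

A0 = {O}
A1: add {N, S} — N (Pursuer) has N→O; S (Pursuer) has S→O.
A2: add {K} — K (Pursuer) has K→N.
A3: add {L} — L (Pursuer) has L→K.
A4 = A3; e.g. M (Evader) can still go to P. Fixed point.
Pursuer's winning region = {K, L, N, O, S}.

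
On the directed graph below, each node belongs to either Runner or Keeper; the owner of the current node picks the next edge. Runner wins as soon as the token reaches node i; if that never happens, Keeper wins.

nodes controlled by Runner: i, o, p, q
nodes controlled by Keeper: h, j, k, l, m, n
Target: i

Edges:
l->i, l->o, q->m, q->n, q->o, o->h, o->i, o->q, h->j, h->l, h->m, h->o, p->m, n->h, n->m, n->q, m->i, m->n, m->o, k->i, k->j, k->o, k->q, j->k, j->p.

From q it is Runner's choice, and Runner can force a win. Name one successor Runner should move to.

A0 = {i}
A1: add {o} — o (Runner) has o→i.
A2: add {l, q} — l (Keeper): all of {i, o} already in; q (Runner) has q→o.
A3 = A2; e.g. h (Keeper) can still go to j. Fixed point.
From q, successor o is in the attractor (rank 1); the other successors m, n are not.

o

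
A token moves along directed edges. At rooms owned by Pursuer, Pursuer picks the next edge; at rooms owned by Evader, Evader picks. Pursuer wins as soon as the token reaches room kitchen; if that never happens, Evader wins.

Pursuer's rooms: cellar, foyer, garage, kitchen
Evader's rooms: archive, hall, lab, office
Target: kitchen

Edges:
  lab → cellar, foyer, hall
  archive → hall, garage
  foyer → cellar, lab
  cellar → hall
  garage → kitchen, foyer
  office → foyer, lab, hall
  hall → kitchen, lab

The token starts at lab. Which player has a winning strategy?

A0 = {kitchen}
A1: add {garage} — garage (Pursuer) has garage→kitchen.
A2 = A1; e.g. archive (Evader) can still go to hall. Fixed point.
lab never enters the attractor, so Evader can avoid the target forever.

Evader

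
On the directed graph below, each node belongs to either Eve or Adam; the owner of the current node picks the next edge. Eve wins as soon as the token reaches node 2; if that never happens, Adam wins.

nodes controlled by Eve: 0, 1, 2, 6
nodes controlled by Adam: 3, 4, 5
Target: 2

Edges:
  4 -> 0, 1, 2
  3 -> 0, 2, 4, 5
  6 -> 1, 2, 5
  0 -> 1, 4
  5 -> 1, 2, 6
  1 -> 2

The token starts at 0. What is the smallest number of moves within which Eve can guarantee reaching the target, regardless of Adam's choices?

A0 = {2}
A1: add {1, 6} — 1 (Eve) has 1→2; 6 (Eve) has 6→2.
A2: add {0, 5} — 0 (Eve) has 0→1; 5 (Adam): all of {1, 2, 6} already in.
0 enters the attractor at level 2, so Eve can force the target in 2 moves from there.

2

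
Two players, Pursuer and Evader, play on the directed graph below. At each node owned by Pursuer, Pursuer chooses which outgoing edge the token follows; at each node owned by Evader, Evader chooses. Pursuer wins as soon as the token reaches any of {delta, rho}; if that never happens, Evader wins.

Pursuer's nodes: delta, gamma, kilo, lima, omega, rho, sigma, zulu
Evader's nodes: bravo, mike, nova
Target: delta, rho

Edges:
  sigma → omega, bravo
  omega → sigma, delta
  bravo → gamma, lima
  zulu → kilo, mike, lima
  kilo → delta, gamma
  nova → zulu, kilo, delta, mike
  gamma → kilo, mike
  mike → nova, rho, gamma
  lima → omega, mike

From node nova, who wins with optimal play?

A0 = {delta, rho}
A1: add {kilo, omega} — omega (Pursuer) has omega→delta; kilo (Pursuer) has kilo→delta.
A2: add {gamma, lima, sigma, zulu} — sigma (Pursuer) has sigma→omega; zulu (Pursuer) has zulu→kilo; gamma (Pursuer) has gamma→kilo; lima (Pursuer) has lima→omega.
A3: add {bravo} — bravo (Evader): all of {gamma, lima} already in.
A4 = A3; e.g. nova (Evader) can still go to mike. Fixed point.
nova never enters the attractor, so Evader can avoid the target forever.

Evader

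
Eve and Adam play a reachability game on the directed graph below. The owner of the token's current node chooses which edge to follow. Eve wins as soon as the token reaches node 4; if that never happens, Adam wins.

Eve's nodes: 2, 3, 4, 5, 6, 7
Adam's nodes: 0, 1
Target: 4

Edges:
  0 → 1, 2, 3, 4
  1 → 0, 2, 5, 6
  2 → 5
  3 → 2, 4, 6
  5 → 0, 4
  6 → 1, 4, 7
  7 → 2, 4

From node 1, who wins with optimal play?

A0 = {4}
A1: add {3, 5, 6, 7} — 3 (Eve) has 3→4; 5 (Eve) has 5→4; 6 (Eve) has 6→4; 7 (Eve) has 7→4.
A2: add {2} — 2 (Eve) has 2→5.
A3 = A2; e.g. 0 (Adam) can still go to 1. Fixed point.
1 never enters the attractor, so Adam can avoid the target forever.

Adam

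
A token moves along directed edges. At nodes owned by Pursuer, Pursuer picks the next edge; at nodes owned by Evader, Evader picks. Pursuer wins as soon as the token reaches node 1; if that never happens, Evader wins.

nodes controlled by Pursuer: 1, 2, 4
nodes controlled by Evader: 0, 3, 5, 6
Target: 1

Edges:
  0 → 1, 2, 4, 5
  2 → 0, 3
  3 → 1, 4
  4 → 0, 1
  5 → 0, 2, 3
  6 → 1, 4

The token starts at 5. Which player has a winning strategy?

Evader

A0 = {1}
A1: add {4} — 4 (Pursuer) has 4→1.
A2: add {3, 6} — 3 (Evader): all of {1, 4} already in; 6 (Evader): all of {1, 4} already in.
A3: add {2} — 2 (Pursuer) has 2→3.
A4 = A3; e.g. 0 (Evader) can still go to 5. Fixed point.
5 never enters the attractor, so Evader can avoid the target forever.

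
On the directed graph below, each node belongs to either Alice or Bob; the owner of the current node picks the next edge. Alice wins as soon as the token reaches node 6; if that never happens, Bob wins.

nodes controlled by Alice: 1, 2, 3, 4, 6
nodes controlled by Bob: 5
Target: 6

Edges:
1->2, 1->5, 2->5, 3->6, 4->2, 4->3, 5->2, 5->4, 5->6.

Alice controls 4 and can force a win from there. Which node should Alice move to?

A0 = {6}
A1: add {3} — 3 (Alice) has 3→6.
A2: add {4} — 4 (Alice) has 4→3.
A3 = A2; e.g. 1 (Alice) has no edge into A2. Fixed point.
From 4, successor 3 is in the attractor (rank 1); the other successor 2 is not.

3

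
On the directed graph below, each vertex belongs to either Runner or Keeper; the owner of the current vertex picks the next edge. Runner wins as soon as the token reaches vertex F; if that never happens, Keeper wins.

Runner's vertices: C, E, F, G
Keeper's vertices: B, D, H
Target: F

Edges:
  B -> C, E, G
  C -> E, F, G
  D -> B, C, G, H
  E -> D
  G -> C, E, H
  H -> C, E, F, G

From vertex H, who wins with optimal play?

A0 = {F}
A1: add {C} — C (Runner) has C→F.
A2: add {G} — G (Runner) has G→C.
A3 = A2; e.g. B (Keeper) can still go to E. Fixed point.
H never enters the attractor, so Keeper can avoid the target forever.

Keeper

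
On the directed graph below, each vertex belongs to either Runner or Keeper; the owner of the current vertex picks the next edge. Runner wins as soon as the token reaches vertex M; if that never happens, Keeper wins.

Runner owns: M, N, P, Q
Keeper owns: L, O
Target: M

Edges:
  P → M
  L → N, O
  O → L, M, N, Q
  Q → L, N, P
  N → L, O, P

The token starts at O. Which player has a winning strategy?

Keeper

A0 = {M}
A1: add {P} — P (Runner) has P→M.
A2: add {N, Q} — N (Runner) has N→P; Q (Runner) has Q→P.
A3 = A2; e.g. L (Keeper) can still go to O. Fixed point.
O never enters the attractor, so Keeper can avoid the target forever.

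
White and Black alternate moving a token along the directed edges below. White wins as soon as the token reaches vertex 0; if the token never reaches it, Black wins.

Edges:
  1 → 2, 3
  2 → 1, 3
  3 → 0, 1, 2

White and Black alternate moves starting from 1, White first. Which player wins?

Black

Track states (vertex, player-to-move).
A0 = {(0,White), (0,Black)}
A1: add {(3,White)}.
A2 = A1; e.g. (1,White) stays out. (1,White) never enters ⇒ Black avoids the target.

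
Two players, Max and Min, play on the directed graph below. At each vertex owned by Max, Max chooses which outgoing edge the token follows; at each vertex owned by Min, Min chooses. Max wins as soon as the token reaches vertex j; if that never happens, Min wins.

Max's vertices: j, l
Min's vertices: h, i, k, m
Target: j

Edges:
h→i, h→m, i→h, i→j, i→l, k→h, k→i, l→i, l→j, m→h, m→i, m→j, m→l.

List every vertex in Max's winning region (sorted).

j, l

A0 = {j}
A1: add {l} — l (Max) has l→j.
A2 = A1; e.g. h (Min) can still go to i. Fixed point.
Max's winning region = {j, l}.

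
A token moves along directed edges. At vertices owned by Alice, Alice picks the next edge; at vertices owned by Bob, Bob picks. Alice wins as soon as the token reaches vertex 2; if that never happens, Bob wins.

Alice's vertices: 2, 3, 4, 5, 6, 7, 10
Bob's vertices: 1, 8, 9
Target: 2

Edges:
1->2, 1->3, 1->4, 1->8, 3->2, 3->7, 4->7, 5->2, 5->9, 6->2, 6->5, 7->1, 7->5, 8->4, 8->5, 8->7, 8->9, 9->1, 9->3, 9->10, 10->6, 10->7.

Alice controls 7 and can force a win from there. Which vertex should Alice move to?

A0 = {2}
A1: add {3, 5, 6} — 3 (Alice) has 3→2; 5 (Alice) has 5→2; 6 (Alice) has 6→2.
A2: add {7, 10} — 7 (Alice) has 7→5; 10 (Alice) has 10→6.
A3: add {4} — 4 (Alice) has 4→7.
A4 = A3; e.g. 1 (Bob) can still go to 8. Fixed point.
From 7, successor 5 is in the attractor (rank 1); the other successor 1 is not.

5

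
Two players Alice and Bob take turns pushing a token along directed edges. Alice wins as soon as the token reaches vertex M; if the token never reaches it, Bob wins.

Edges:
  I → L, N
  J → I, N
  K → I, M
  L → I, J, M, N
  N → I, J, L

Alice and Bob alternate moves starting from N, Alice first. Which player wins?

Bob

Track states (vertex, player-to-move).
A0 = {(M,Alice), (M,Bob)}
A1: add {(K,Alice), (L,Alice)}.
A2 = A1; e.g. (I,Alice) stays out. (N,Alice) never enters ⇒ Bob avoids the target.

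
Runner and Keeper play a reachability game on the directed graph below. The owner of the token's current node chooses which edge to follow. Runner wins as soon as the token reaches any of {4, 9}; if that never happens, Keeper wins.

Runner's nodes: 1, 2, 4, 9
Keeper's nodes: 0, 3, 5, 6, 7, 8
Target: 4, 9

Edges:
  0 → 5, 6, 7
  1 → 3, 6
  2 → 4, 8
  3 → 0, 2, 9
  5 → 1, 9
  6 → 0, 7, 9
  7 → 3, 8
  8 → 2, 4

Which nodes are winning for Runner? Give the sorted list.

2, 4, 8, 9

A0 = {4, 9}
A1: add {2} — 2 (Runner) has 2→4.
A2: add {8} — 8 (Keeper): all of {2, 4} already in.
A3 = A2; e.g. 0 (Keeper) can still go to 5. Fixed point.
Runner's winning region = {2, 4, 8, 9}.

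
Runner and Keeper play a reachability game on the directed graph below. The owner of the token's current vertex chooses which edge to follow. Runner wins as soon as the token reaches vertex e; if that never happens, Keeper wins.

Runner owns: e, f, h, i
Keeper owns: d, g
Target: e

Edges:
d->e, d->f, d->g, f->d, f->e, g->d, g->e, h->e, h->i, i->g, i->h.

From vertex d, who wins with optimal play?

Keeper

A0 = {e}
A1: add {f, h} — f (Runner) has f→e; h (Runner) has h→e.
A2: add {i} — i (Runner) has i→h.
A3 = A2; e.g. d (Keeper) can still go to g. Fixed point.
d never enters the attractor, so Keeper can avoid the target forever.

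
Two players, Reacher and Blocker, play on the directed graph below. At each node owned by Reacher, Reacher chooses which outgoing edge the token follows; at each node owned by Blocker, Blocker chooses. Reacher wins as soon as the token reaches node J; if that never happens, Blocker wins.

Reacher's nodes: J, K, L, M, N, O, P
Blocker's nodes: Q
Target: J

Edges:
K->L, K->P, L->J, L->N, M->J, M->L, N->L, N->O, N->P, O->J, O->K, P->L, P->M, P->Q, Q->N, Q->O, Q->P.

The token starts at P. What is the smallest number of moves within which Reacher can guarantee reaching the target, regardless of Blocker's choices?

2

A0 = {J}
A1: add {L, M, O} — L (Reacher) has L→J; M (Reacher) has M→J; O (Reacher) has O→J.
A2: add {K, N, P} — K (Reacher) has K→L; N (Reacher) has N→L; P (Reacher) has P→L.
P enters the attractor at level 2, so Reacher can force the target in 2 moves from there.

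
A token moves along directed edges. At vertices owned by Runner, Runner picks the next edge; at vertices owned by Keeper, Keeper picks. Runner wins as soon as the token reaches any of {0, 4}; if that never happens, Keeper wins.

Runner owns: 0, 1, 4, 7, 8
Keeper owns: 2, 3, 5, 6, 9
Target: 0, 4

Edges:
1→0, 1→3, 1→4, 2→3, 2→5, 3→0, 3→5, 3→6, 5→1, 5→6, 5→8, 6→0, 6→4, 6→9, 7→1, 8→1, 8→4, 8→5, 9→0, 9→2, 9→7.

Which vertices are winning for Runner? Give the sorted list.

A0 = {0, 4}
A1: add {1, 8} — 1 (Runner) has 1→0; 8 (Runner) has 8→4.
A2: add {7} — 7 (Runner) has 7→1.
A3 = A2; e.g. 2 (Keeper) can still go to 3. Fixed point.
Runner's winning region = {0, 1, 4, 7, 8}.

0, 1, 4, 7, 8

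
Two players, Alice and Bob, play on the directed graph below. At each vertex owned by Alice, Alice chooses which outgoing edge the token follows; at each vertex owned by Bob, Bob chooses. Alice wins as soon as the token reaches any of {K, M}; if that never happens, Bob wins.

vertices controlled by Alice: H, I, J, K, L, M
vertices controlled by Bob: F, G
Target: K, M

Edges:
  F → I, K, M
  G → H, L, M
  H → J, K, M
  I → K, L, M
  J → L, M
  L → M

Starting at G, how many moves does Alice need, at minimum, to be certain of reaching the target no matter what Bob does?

A0 = {K, M}
A1: add {H, I, J, L} — H (Alice) has H→K; I (Alice) has I→K; J (Alice) has J→M; L (Alice) has L→M.
A2: add {F, G} — F (Bob): all of {I, K, M} already in; G (Bob): all of {H, L, M} already in.
A2 = all vertices. Fixed point.
G enters the attractor at level 2, so Alice can force the target in 2 moves from there.

2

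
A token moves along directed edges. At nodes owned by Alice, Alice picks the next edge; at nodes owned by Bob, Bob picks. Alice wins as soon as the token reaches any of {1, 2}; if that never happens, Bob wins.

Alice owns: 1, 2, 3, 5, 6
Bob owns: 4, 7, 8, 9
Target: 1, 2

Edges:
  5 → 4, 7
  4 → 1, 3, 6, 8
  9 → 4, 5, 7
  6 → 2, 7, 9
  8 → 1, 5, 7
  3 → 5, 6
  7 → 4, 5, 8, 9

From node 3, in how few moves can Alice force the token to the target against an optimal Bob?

2

A0 = {1, 2}
A1: add {6} — 6 (Alice) has 6→2.
A2: add {3} — 3 (Alice) has 3→6.
A3 = A2; e.g. 4 (Bob) can still go to 8. Fixed point.
3 enters the attractor at level 2, so Alice can force the target in 2 moves from there.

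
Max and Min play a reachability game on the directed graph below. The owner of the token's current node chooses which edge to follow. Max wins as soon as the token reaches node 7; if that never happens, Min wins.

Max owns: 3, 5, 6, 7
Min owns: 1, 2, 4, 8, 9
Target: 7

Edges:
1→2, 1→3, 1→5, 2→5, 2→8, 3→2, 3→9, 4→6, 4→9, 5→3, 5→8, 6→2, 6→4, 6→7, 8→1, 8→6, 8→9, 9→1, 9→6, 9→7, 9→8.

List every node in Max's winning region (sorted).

A0 = {7}
A1: add {6} — 6 (Max) has 6→7.
A2 = A1; e.g. 1 (Min) can still go to 2. Fixed point.
Max's winning region = {6, 7}.

6, 7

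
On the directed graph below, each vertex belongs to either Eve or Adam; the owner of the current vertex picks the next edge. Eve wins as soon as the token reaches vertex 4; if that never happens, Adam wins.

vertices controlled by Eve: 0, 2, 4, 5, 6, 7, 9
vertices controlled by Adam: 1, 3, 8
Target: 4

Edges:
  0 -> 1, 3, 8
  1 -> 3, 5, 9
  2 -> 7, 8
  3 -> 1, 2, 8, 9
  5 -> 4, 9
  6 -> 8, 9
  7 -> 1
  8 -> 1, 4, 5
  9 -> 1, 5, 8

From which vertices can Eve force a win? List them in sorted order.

A0 = {4}
A1: add {5} — 5 (Eve) has 5→4.
A2: add {9} — 9 (Eve) has 9→5.
A3: add {6} — 6 (Eve) has 6→9.
A4 = A3; e.g. 0 (Eve) has no edge into A3. Fixed point.
Eve's winning region = {4, 5, 6, 9}.

4, 5, 6, 9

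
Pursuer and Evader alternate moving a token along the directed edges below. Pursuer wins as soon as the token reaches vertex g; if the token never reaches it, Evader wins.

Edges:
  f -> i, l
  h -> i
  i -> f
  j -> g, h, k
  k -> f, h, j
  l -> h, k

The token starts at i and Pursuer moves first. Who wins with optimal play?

Evader

Track states (vertex, player-to-move).
A0 = {(g,Pursuer), (g,Evader)}
A1: add {(j,Pursuer)}.
A2 = A1; e.g. (f,Pursuer) stays out. (i,Pursuer) never enters ⇒ Evader avoids the target.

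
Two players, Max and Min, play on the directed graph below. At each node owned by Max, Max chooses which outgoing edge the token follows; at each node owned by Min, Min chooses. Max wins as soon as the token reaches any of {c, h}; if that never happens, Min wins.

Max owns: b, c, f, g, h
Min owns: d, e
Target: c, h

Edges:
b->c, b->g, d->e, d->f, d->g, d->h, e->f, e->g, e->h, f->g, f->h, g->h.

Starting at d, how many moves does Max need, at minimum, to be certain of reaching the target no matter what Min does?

A0 = {c, h}
A1: add {b, f, g} — b (Max) has b→c; f (Max) has f→h; g (Max) has g→h.
A2: add {e} — e (Min): all of {f, g, h} already in.
A3: add {d} — d (Min): all of {e, f, g, h} already in.
A3 = all vertices. Fixed point.
d enters the attractor at level 3, so Max can force the target in 3 moves from there.

3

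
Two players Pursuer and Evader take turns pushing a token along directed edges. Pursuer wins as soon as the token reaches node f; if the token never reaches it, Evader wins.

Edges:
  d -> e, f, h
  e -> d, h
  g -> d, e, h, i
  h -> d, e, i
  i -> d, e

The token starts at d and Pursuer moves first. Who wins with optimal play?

Pursuer

Track states (vertex, player-to-move).
A0 = {(f,Pursuer), (f,Evader)}
A1: add {(d,Pursuer)}.
(d,Pursuer) ∈ A1 ⇒ Pursuer forces the target.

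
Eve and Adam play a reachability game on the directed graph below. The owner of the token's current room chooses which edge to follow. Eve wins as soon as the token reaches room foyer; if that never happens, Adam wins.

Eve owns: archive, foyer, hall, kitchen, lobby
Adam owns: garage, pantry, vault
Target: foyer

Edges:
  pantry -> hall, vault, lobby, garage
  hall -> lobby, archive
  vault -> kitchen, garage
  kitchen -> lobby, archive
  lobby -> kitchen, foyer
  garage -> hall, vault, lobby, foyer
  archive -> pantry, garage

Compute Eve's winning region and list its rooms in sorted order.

A0 = {foyer}
A1: add {lobby} — lobby (Eve) has lobby→foyer.
A2: add {hall, kitchen} — hall (Eve) has hall→lobby; kitchen (Eve) has kitchen→lobby.
A3 = A2; e.g. pantry (Adam) can still go to vault. Fixed point.
Eve's winning region = {foyer, hall, kitchen, lobby}.

foyer, hall, kitchen, lobby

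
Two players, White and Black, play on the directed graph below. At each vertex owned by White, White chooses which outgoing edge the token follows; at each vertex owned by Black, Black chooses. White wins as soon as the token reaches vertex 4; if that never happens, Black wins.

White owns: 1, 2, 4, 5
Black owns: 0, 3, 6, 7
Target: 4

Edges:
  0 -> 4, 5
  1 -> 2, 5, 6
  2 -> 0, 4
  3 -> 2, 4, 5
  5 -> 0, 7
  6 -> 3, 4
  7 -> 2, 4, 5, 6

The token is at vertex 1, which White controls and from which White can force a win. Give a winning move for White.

2

A0 = {4}
A1: add {2} — 2 (White) has 2→4.
A2: add {1} — 1 (White) has 1→2.
A3 = A2; e.g. 0 (Black) can still go to 5. Fixed point.
From 1, successor 2 is in the attractor (rank 1); the other successors 5, 6 are not.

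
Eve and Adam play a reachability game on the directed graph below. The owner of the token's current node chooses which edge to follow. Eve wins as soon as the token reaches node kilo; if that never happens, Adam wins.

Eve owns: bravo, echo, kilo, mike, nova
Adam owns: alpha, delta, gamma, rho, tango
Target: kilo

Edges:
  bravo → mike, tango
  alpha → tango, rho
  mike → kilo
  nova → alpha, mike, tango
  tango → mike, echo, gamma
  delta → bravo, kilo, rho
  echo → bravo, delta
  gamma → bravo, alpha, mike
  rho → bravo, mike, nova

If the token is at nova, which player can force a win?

A0 = {kilo}
A1: add {mike} — mike (Eve) has mike→kilo.
A2: add {bravo, nova} — bravo (Eve) has bravo→mike; nova (Eve) has nova→mike.
nova ∈ A2, so Eve can force the target.

Eve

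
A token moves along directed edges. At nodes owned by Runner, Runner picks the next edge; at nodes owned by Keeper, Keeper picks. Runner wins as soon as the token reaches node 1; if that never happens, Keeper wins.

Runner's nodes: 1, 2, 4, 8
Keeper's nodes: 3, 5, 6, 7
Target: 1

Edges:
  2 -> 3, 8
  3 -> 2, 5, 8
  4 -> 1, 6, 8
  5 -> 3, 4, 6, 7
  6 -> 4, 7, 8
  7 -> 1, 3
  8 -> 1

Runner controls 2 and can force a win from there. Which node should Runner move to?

8

A0 = {1}
A1: add {4, 8} — 4 (Runner) has 4→1; 8 (Runner) has 8→1.
A2: add {2} — 2 (Runner) has 2→8.
A3 = A2; e.g. 3 (Keeper) can still go to 5. Fixed point.
From 2, successor 8 is in the attractor (rank 1); the other successor 3 is not.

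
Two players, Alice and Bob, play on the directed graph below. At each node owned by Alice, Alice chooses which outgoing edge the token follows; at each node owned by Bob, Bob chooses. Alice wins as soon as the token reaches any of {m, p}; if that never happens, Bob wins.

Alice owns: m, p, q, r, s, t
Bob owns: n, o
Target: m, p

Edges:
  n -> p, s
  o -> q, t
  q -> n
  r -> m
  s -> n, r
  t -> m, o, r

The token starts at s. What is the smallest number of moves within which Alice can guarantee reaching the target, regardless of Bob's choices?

A0 = {m, p}
A1: add {r, t} — r (Alice) has r→m; t (Alice) has t→m.
A2: add {s} — s (Alice) has s→r.
s enters the attractor at level 2, so Alice can force the target in 2 moves from there.

2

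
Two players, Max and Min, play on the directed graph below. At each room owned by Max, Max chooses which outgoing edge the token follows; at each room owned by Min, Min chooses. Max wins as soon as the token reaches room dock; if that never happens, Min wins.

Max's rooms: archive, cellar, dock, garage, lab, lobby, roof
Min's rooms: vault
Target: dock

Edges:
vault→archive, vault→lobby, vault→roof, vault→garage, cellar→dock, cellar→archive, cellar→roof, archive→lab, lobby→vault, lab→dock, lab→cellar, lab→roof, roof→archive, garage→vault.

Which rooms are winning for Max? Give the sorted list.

A0 = {dock}
A1: add {cellar, lab} — cellar (Max) has cellar→dock; lab (Max) has lab→dock.
A2: add {archive} — archive (Max) has archive→lab.
A3: add {roof} — roof (Max) has roof→archive.
A4 = A3; e.g. vault (Min) can still go to lobby. Fixed point.
Max's winning region = {archive, cellar, dock, lab, roof}.

archive, cellar, dock, lab, roof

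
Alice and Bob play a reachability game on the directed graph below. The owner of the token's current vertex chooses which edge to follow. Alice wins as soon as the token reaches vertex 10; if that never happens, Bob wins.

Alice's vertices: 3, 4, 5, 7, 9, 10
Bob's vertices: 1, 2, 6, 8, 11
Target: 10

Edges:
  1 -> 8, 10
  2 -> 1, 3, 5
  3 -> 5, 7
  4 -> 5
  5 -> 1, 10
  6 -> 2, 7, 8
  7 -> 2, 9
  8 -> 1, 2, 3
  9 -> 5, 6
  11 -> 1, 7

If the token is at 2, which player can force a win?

Bob

A0 = {10}
A1: add {5} — 5 (Alice) has 5→10.
A2: add {3, 4, 9} — 3 (Alice) has 3→5; 4 (Alice) has 4→5; 9 (Alice) has 9→5.
A3: add {7} — 7 (Alice) has 7→9.
A4 = A3; e.g. 1 (Bob) can still go to 8. Fixed point.
2 never enters the attractor, so Bob can avoid the target forever.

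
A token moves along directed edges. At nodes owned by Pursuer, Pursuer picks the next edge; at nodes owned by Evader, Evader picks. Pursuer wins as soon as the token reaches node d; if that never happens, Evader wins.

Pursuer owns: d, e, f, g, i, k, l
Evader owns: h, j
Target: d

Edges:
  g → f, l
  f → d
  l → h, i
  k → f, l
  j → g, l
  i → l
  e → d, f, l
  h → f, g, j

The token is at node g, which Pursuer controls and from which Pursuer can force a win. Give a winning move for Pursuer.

f

A0 = {d}
A1: add {e, f} — e (Pursuer) has e→d; f (Pursuer) has f→d.
A2: add {g, k} — g (Pursuer) has g→f; k (Pursuer) has k→f.
A3 = A2; e.g. h (Evader) can still go to j. Fixed point.
From g, successor f is in the attractor (rank 1); the other successor l is not.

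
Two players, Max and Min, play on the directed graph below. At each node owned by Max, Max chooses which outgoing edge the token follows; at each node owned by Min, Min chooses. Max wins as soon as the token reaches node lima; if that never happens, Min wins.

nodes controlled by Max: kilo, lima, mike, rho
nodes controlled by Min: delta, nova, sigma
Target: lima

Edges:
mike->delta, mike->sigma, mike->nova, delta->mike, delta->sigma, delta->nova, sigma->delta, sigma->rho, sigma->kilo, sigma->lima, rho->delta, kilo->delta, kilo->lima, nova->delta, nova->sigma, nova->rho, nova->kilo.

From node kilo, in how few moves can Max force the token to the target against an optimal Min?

A0 = {lima}
A1: add {kilo} — kilo (Max) has kilo→lima.
A2 = A1; e.g. mike (Max) has no edge into A1. Fixed point.
kilo enters the attractor at level 1, so Max can force the target in 1 move from there.

1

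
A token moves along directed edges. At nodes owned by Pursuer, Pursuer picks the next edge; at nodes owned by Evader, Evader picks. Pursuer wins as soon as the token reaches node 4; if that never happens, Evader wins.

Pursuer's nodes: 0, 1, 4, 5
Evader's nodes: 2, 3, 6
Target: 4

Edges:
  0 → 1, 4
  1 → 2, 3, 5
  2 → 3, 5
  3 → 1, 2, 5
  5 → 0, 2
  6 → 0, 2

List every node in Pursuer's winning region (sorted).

0, 1, 4, 5

A0 = {4}
A1: add {0} — 0 (Pursuer) has 0→4.
A2: add {5} — 5 (Pursuer) has 5→0.
A3: add {1} — 1 (Pursuer) has 1→5.
A4 = A3; e.g. 2 (Evader) can still go to 3. Fixed point.
Pursuer's winning region = {0, 1, 4, 5}.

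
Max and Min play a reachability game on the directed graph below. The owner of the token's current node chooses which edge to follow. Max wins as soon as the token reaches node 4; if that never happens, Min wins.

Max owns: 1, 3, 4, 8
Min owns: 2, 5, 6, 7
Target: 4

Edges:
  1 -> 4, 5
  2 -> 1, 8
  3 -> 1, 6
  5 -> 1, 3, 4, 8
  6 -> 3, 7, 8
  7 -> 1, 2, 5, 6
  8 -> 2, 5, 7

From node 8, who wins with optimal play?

A0 = {4}
A1: add {1} — 1 (Max) has 1→4.
A2: add {3} — 3 (Max) has 3→1.
A3 = A2; e.g. 2 (Min) can still go to 8. Fixed point.
8 never enters the attractor, so Min can avoid the target forever.

Min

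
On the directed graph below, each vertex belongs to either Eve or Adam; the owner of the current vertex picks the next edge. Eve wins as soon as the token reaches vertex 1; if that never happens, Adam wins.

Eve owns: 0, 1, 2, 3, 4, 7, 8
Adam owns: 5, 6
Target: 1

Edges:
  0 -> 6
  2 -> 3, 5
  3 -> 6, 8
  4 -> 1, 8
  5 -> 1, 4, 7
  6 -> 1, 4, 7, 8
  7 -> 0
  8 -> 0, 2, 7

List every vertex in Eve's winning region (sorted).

1, 4

A0 = {1}
A1: add {4} — 4 (Eve) has 4→1.
A2 = A1; e.g. 0 (Eve) has no edge into A1. Fixed point.
Eve's winning region = {1, 4}.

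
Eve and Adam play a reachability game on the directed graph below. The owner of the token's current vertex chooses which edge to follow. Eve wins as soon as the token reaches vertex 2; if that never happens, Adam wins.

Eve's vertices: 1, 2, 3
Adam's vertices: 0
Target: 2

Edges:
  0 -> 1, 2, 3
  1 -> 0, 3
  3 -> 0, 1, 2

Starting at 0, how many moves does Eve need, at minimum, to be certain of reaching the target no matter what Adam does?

A0 = {2}
A1: add {3} — 3 (Eve) has 3→2.
A2: add {1} — 1 (Eve) has 1→3.
A3: add {0} — 0 (Adam): all of {1, 2, 3} already in.
A3 = all vertices. Fixed point.
0 enters the attractor at level 3, so Eve can force the target in 3 moves from there.

3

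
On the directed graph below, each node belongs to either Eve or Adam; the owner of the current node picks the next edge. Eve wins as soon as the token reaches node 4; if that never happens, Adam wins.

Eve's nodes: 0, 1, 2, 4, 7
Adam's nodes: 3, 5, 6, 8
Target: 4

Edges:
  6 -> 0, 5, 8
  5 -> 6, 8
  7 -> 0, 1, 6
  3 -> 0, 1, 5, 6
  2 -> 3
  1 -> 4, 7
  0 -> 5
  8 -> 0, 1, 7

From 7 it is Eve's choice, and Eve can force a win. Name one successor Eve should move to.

1

A0 = {4}
A1: add {1} — 1 (Eve) has 1→4.
A2: add {7} — 7 (Eve) has 7→1.
A3 = A2; e.g. 0 (Eve) has no edge into A2. Fixed point.
From 7, successor 1 is in the attractor (rank 1); the other successors 0, 6 are not.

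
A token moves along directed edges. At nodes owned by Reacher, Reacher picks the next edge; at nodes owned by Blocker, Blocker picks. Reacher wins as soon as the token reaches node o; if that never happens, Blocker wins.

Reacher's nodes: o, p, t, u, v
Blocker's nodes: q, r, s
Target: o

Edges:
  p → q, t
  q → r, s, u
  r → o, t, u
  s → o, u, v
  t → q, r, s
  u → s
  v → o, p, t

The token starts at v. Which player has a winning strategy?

A0 = {o}
A1: add {v} — v (Reacher) has v→o.
A2 = A1; e.g. p (Reacher) has no edge into A1. Fixed point.
v ∈ A1, so Reacher can force the target.

Reacher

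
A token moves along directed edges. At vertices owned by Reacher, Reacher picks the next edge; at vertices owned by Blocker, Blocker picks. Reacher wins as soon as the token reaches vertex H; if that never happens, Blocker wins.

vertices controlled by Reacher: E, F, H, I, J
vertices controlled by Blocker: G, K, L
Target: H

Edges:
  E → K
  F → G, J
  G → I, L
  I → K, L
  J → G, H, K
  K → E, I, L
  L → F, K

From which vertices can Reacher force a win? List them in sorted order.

A0 = {H}
A1: add {J} — J (Reacher) has J→H.
A2: add {F} — F (Reacher) has F→J.
A3 = A2; e.g. E (Reacher) has no edge into A2. Fixed point.
Reacher's winning region = {F, H, J}.

F, H, J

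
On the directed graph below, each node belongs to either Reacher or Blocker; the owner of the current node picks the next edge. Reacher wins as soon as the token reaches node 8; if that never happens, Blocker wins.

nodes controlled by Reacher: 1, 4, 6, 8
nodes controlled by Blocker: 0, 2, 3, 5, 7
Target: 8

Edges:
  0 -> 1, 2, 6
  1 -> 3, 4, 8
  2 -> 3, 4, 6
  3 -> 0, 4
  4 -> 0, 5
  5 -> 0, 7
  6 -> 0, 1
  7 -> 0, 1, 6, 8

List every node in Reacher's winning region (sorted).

1, 6, 8

A0 = {8}
A1: add {1} — 1 (Reacher) has 1→8.
A2: add {6} — 6 (Reacher) has 6→1.
A3 = A2; e.g. 0 (Blocker) can still go to 2. Fixed point.
Reacher's winning region = {1, 6, 8}.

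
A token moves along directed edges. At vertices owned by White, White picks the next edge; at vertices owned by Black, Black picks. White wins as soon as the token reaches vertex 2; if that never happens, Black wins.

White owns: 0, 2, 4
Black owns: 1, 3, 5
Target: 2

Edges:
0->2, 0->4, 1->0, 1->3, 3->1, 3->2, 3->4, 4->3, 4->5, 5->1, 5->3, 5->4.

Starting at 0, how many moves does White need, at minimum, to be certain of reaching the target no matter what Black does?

1

A0 = {2}
A1: add {0} — 0 (White) has 0→2.
A2 = A1; e.g. 1 (Black) can still go to 3. Fixed point.
0 enters the attractor at level 1, so White can force the target in 1 move from there.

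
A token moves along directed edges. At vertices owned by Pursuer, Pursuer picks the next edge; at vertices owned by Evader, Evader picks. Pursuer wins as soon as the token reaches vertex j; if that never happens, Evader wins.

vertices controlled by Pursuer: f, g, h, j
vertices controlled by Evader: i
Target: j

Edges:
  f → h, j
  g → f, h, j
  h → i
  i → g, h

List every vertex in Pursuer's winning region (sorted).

A0 = {j}
A1: add {f, g} — f (Pursuer) has f→j; g (Pursuer) has g→j.
A2 = A1; e.g. h (Pursuer) has no edge into A1. Fixed point.
Pursuer's winning region = {f, g, j}.

f, g, j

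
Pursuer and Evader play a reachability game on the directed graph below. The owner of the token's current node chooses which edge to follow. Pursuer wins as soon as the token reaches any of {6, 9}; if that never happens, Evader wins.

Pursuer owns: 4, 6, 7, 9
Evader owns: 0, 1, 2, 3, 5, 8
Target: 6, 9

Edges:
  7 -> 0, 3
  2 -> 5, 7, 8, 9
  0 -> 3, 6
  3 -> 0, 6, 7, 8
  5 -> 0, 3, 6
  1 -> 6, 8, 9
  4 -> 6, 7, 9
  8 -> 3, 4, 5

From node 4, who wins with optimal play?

Pursuer

A0 = {6, 9}
A1: add {4} — 4 (Pursuer) has 4→6.
A2 = A1; e.g. 0 (Evader) can still go to 3. Fixed point.
4 ∈ A1, so Pursuer can force the target.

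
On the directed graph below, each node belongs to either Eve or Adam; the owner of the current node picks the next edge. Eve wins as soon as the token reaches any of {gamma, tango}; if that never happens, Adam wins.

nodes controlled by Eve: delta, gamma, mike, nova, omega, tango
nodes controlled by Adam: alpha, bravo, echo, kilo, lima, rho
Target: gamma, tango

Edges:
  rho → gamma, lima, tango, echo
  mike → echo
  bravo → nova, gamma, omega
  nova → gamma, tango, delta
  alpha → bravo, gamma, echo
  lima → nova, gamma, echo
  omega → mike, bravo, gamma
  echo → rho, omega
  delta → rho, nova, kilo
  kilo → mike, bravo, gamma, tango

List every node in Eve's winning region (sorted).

A0 = {gamma, tango}
A1: add {nova, omega} — nova (Eve) has nova→gamma; omega (Eve) has omega→gamma.
A2: add {bravo, delta} — bravo (Adam): all of {nova, gamma, omega} already in; delta (Eve) has delta→nova.
A3 = A2; e.g. rho (Adam) can still go to lima. Fixed point.
Eve's winning region = {bravo, delta, gamma, nova, omega, tango}.

bravo, delta, gamma, nova, omega, tango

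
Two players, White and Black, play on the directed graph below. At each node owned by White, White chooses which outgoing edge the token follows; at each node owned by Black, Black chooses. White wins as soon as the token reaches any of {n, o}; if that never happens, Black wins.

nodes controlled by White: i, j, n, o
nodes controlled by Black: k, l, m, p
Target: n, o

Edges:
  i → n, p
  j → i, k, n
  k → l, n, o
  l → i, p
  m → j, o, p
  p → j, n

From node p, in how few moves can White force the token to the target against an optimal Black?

2

A0 = {n, o}
A1: add {i, j} — i (White) has i→n; j (White) has j→n.
A2: add {p} — p (Black): all of {j, n} already in.
p enters the attractor at level 2, so White can force the target in 2 moves from there.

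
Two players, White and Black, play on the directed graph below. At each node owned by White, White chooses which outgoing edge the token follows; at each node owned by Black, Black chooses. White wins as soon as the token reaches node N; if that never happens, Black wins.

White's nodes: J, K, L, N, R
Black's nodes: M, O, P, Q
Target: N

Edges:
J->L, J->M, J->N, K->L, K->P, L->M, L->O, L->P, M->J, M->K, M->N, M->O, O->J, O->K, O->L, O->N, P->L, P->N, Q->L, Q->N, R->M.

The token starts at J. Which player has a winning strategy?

White

A0 = {N}
A1: add {J} — J (White) has J→N.
A2 = A1; e.g. K (White) has no edge into A1. Fixed point.
J ∈ A1, so White can force the target.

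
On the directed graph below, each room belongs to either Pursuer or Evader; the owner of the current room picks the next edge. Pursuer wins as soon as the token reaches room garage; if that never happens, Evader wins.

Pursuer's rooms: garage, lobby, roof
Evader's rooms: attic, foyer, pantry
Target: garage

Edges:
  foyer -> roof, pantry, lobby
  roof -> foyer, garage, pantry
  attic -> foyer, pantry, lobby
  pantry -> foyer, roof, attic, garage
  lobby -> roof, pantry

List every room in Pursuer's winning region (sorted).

garage, lobby, roof

A0 = {garage}
A1: add {roof} — roof (Pursuer) has roof→garage.
A2: add {lobby} — lobby (Pursuer) has lobby→roof.
A3 = A2; e.g. foyer (Evader) can still go to pantry. Fixed point.
Pursuer's winning region = {garage, lobby, roof}.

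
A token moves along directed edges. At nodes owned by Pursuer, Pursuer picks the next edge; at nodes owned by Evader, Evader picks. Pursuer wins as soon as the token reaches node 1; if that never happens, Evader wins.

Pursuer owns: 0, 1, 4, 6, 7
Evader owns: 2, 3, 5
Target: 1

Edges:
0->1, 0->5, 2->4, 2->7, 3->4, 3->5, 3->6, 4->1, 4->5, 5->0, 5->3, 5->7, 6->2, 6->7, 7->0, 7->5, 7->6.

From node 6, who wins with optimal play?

A0 = {1}
A1: add {0, 4} — 0 (Pursuer) has 0→1; 4 (Pursuer) has 4→1.
A2: add {7} — 7 (Pursuer) has 7→0.
A3: add {2, 6} — 2 (Evader): all of {4, 7} already in; 6 (Pursuer) has 6→7.
A4 = A3; e.g. 3 (Evader) can still go to 5. Fixed point.
6 ∈ A3, so Pursuer can force the target.

Pursuer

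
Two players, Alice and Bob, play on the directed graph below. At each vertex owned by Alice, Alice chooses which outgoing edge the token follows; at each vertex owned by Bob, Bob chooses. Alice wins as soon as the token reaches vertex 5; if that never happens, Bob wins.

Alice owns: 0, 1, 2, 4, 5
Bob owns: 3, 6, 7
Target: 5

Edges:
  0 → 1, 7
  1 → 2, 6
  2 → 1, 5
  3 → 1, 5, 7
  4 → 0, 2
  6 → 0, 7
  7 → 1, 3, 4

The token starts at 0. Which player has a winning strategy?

Alice

A0 = {5}
A1: add {2} — 2 (Alice) has 2→5.
A2: add {1, 4} — 1 (Alice) has 1→2; 4 (Alice) has 4→2.
A3: add {0} — 0 (Alice) has 0→1.
A4 = A3; e.g. 3 (Bob) can still go to 7. Fixed point.
0 ∈ A3, so Alice can force the target.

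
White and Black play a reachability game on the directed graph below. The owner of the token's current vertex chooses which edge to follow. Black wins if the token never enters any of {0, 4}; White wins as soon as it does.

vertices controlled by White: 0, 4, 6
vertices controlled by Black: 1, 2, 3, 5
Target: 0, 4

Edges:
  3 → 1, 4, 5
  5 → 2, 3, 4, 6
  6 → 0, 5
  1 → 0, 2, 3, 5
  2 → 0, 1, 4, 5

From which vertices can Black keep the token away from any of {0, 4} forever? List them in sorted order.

1, 2, 3, 5

A0 = {0, 4}
A1: add {6} — 6 (White) has 6→0.
A2 = A1; e.g. 1 (Black) can still go to 2. Fixed point.
White's attractor = {0, 4, 6}; Black avoids the target exactly from the complement.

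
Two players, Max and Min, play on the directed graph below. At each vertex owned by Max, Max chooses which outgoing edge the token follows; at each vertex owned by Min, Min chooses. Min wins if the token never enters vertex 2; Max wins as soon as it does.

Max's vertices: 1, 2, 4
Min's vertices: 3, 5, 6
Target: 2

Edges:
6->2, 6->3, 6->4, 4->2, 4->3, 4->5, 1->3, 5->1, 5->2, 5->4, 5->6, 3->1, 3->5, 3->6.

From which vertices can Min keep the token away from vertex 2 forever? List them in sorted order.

A0 = {2}
A1: add {4} — 4 (Max) has 4→2.
A2 = A1; e.g. 1 (Max) has no edge into A1. Fixed point.
Max's attractor = {2, 4}; Min avoids the target exactly from the complement.

1, 3, 5, 6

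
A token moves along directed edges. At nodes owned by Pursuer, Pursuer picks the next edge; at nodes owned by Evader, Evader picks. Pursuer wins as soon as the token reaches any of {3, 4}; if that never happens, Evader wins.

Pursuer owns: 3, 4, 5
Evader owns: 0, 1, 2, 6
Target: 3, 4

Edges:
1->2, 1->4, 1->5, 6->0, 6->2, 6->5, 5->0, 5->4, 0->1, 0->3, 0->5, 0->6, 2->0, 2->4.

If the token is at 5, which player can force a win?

Pursuer

A0 = {3, 4}
A1: add {5} — 5 (Pursuer) has 5→4.
A2 = A1; e.g. 0 (Evader) can still go to 1. Fixed point.
5 ∈ A1, so Pursuer can force the target.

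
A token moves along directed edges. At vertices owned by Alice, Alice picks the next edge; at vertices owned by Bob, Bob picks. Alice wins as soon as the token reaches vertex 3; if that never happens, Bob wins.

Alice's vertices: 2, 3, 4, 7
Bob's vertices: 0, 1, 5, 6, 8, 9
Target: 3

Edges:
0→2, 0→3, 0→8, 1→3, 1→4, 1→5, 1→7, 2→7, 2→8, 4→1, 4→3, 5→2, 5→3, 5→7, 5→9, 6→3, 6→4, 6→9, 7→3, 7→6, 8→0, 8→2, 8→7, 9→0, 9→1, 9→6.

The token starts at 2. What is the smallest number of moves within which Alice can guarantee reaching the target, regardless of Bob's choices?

2

A0 = {3}
A1: add {4, 7} — 4 (Alice) has 4→3; 7 (Alice) has 7→3.
A2: add {2} — 2 (Alice) has 2→7.
A3 = A2; e.g. 0 (Bob) can still go to 8. Fixed point.
2 enters the attractor at level 2, so Alice can force the target in 2 moves from there.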